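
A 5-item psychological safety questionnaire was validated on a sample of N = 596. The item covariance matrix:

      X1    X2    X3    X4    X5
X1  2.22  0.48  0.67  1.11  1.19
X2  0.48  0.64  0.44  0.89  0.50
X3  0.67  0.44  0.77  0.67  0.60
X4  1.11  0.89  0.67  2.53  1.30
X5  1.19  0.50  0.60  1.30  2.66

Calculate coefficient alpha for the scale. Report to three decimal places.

ΣVar(i) = 2.22 + 0.64 + 0.77 + 2.53 + 2.66 = 8.82
Σ_{i<j} σ_ij = 7.85
σ²_T = 8.82 + 2 × 7.85 = 24.52
α = (k/(k−1))·(1 − ΣVar(i)/σ²_T) = (5/4)·(1 − 8.82/24.52) = 0.800

α = 0.800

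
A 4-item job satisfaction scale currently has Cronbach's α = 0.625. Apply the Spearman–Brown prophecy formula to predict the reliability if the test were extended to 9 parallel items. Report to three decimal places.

Length factor m = 9/4 = 2.2500
α' = m·α / (1 + (m−1)·α)
   = 9/4 × 0.625 / (1 + (9/4 − 1) × 0.625)
   = 1.4062 / 1.7812 = 0.789

predicted reliability = 0.789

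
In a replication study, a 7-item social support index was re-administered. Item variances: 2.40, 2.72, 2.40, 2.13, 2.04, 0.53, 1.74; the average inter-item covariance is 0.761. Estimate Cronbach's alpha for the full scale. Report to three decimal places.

Cronbach's alpha = 0.812

Σσᵢ² = 2.40 + 2.72 + 2.40 + 2.13 + 2.04 + 0.53 + 1.74 = 13.96
Sum of the 21 distinct covariances = 21 × 0.761 = 15.981
total variance = Σσᵢ² + 2·Σcov = 13.96 + 2 × 15.981 = 45.922
α = (7/6)·(1 − 13.96/45.922) = 0.812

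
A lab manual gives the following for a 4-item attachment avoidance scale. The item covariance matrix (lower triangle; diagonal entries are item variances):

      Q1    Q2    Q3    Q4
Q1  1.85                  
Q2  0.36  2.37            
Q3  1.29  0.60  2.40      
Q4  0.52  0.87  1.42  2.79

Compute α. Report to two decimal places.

ΣVar(i) = 1.85 + 2.37 + 2.40 + 2.79 = 9.41
Sum of off-diagonal covariances = 5.06
σ²_T = 9.41 + 2 × 5.06 = 19.53
α = (k/(k−1))·(1 − ΣVar(i)/σ²_T) = (4/3)·(1 − 9.41/19.53) = 0.69

α = 0.69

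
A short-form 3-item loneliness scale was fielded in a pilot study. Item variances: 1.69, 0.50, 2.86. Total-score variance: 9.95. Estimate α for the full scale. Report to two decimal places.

α = 0.74

Σσᵢ² = 1.69 + 0.50 + 2.86 = 5.05
α = (k/(k−1))·(1 − Σσᵢ²/total variance) = (3/2)·(1 − 5.05/9.95) = 0.74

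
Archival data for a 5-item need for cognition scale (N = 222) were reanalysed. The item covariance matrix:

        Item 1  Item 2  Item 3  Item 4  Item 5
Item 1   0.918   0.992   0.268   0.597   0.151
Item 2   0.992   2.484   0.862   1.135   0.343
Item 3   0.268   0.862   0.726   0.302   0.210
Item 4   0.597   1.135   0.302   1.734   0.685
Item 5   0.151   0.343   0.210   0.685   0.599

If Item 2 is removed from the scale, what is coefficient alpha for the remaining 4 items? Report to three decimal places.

coefficient alpha = 0.702

Remaining items: Item 1, Item 3, Item 4, Item 5 (k = 4).
Σσᵢ² = 0.918 + 0.726 + 1.734 + 0.599 = 3.977
total variance = 3.977 + 2 × 2.213 = 8.403
α (item deleted) = (4/3)·(1 − 3.977/8.403) = 0.702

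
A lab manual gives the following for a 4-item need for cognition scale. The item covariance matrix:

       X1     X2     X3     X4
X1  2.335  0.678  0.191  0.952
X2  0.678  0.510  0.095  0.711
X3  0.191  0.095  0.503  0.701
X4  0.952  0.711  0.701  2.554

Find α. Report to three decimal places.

Σσ²ᵢ = 2.335 + 0.510 + 0.503 + 2.554 = 5.902
Sum of the distinct covariances = 3.328
Var(T) = 5.902 + 2 × 3.328 = 12.558
α = (k/(k−1))·(1 − Σσ²ᵢ/Var(T)) = (4/3)·(1 − 5.902/12.558) = 0.707

α = 0.707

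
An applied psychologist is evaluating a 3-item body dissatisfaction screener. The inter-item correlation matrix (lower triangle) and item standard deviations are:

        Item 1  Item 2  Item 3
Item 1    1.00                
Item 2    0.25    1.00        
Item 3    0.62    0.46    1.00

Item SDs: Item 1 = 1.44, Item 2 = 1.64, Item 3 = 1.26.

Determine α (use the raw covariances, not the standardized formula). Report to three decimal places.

Σσ²ᵢ = 1.44² + 1.64² + 1.26² = 6.3508
Covariances σ_ij = r_ij · s_i · s_j:
  σ(Item 1,Item 2) = 0.25 × 1.44 × 1.64 = 0.5904
  σ(Item 1,Item 3) = 0.62 × 1.44 × 1.26 = 1.1249
  σ(Item 2,Item 3) = 0.46 × 1.64 × 1.26 = 0.9505
σ²_T = Σσ²ᵢ + 2·Σσ_ij = 6.3508 + 2 × 2.6658 = 11.6824
α = (3/2)·(1 − 6.3508/11.6824) = 0.685

α = 0.685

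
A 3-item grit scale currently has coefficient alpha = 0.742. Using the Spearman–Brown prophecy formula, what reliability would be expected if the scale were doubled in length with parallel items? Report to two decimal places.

Length factor m = 2
α' = m·α / (1 + (m−1)·α)
   = 2 × 0.742 / (1 + (2 − 1) × 0.742)
   = 1.4840 / 1.7420 = 0.85

predicted reliability = 0.85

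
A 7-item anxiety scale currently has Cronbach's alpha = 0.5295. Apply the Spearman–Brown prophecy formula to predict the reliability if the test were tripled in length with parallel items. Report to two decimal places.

Length factor m = 3
α' = m·α / (1 + (m−1)·α)
   = 3 × 0.5295 / (1 + (3 − 1) × 0.5295)
   = 1.5885 / 2.0590 = 0.77

predicted reliability = 0.77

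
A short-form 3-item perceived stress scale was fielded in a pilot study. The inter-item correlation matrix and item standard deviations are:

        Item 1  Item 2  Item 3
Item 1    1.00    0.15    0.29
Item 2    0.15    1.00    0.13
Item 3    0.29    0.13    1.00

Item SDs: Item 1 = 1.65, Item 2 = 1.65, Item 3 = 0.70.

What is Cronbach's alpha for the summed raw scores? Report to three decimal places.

Σσ²ᵢ = 1.65² + 1.65² + 0.70² = 5.9350
Covariances σ_ij = r_ij · s_i · s_j:
  σ(Item 1,Item 2) = 0.15 × 1.65 × 1.65 = 0.4084
  σ(Item 1,Item 3) = 0.29 × 1.65 × 0.70 = 0.3349
  σ(Item 2,Item 3) = 0.13 × 1.65 × 0.70 = 0.1501
σ²_T = Σσ²ᵢ + 2·Σσ_ij = 5.9350 + 2 × 0.8934 = 7.7218
α = (3/2)·(1 − 5.9350/7.7218) = 0.347

α = 0.347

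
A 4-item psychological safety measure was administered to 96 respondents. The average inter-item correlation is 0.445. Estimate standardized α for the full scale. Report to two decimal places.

standardized α = 0.76

Standardized α = k·r̄ / (1 + (k−1)·r̄) = 4 × 0.445 / (1 + 3 × 0.445)
  = 1.7800 / 2.3350 = 0.76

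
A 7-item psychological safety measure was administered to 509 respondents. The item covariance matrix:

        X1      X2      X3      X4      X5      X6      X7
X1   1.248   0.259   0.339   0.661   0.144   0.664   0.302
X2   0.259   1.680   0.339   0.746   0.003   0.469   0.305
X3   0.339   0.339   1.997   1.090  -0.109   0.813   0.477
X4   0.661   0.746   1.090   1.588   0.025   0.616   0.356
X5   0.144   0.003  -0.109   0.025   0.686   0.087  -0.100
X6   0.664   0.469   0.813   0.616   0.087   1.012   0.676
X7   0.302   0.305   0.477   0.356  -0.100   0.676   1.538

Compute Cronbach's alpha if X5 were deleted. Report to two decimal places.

Remaining items: X1, X2, X3, X4, X6, X7 (k = 6).
Σσ²ᵢ = 1.248 + 1.680 + 1.997 + 1.588 + 1.012 + 1.538 = 9.063
total variance = 9.063 + 2 × 8.112 = 25.287
α (item deleted) = (6/5)·(1 − 9.063/25.287) = 0.77

Cronbach's alpha = 0.77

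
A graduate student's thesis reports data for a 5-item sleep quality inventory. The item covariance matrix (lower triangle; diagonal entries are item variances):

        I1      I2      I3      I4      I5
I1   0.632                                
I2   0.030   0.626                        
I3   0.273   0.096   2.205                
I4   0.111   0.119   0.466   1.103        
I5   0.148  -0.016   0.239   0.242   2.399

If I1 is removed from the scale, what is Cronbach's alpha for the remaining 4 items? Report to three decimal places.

Remaining items: I2, I3, I4, I5 (k = 4).
Σσ²ᵢ = 0.626 + 2.205 + 1.103 + 2.399 = 6.333
σ²_total = 6.333 + 2 × 1.146 = 8.625
α (item deleted) = (4/3)·(1 − 6.333/8.625) = 0.354

α = 0.354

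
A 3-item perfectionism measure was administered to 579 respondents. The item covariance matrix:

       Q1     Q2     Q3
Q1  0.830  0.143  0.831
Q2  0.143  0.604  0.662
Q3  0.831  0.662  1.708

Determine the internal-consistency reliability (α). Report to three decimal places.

sum of item variances = 0.830 + 0.604 + 1.708 = 3.142
Σ_{i<j} σ_ij = 1.636
σ²_total = 3.142 + 2 × 1.636 = 6.414
α = (k/(k−1))·(1 − sum of item variances/σ²_total) = (3/2)·(1 − 3.142/6.414) = 0.765

α = 0.765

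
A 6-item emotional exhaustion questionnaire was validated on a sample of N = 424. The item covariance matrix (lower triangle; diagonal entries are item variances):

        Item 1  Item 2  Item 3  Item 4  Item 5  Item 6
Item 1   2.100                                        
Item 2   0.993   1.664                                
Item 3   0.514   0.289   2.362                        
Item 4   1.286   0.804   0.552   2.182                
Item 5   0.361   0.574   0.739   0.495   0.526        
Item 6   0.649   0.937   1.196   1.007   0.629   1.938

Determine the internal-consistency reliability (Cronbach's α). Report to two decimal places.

Σσᵢ² = 2.100 + 1.664 + 2.362 + 2.182 + 0.526 + 1.938 = 10.772
Sum of off-diagonal covariances = 11.025
σ²_T = 10.772 + 2 × 11.025 = 32.822
α = (k/(k−1))·(1 − Σσᵢ²/σ²_T) = (6/5)·(1 − 10.772/32.822) = 0.81

Cronbach's α = 0.81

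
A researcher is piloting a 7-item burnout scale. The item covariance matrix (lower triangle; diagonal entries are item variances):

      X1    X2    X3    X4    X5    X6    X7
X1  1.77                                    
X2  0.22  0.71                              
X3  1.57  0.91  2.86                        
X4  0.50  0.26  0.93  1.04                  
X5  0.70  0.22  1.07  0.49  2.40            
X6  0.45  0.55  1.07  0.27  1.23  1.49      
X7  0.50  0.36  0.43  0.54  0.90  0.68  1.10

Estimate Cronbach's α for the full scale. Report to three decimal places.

α = 0.827

Σσ²ᵢ = 1.77 + 0.71 + 2.86 + 1.04 + 2.40 + 1.49 + 1.10 = 11.37
Sum of the distinct covariances = 13.85
total variance = 11.37 + 2 × 13.85 = 39.07
α = (k/(k−1))·(1 − Σσ²ᵢ/total variance) = (7/6)·(1 − 11.37/39.07) = 0.827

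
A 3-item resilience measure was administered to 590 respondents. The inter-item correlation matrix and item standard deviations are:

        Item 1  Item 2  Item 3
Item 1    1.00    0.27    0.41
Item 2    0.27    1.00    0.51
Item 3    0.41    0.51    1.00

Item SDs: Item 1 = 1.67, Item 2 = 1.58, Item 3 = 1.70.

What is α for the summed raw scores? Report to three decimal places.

Σσ²ᵢ = 1.67² + 1.58² + 1.70² = 8.1753
Covariances σ_ij = r_ij · s_i · s_j:
  σ(Item 1,Item 2) = 0.27 × 1.67 × 1.58 = 0.7124
  σ(Item 1,Item 3) = 0.41 × 1.67 × 1.70 = 1.1640
  σ(Item 2,Item 3) = 0.51 × 1.58 × 1.70 = 1.3699
σ²_T = Σσ²ᵢ + 2·Σσ_ij = 8.1753 + 2 × 3.2463 = 14.6679
α = (3/2)·(1 − 8.1753/14.6679) = 0.664

α = 0.664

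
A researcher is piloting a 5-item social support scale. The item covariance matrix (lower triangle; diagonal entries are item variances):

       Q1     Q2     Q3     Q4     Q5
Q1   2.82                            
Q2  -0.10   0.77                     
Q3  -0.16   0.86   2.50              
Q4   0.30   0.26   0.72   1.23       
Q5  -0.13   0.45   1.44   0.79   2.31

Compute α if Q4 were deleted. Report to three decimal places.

Remaining items: Q1, Q2, Q3, Q5 (k = 4).
Σσ²ᵢ = 2.82 + 0.77 + 2.50 + 2.31 = 8.40
σ²_T = 8.40 + 2 × 2.36 = 13.12
α (item deleted) = (4/3)·(1 − 8.40/13.12) = 0.480

α = 0.480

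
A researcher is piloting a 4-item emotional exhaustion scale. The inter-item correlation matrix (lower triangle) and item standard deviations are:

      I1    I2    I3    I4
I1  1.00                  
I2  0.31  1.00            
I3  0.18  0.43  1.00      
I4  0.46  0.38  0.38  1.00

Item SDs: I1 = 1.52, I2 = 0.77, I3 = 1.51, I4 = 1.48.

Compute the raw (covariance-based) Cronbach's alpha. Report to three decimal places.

Σσ²ᵢ = 1.52² + 0.77² + 1.51² + 1.48² = 7.3738
Covariances σ_ij = r_ij · s_i · s_j:
  σ(I1,I2) = 0.31 × 1.52 × 0.77 = 0.3628
  σ(I1,I3) = 0.18 × 1.52 × 1.51 = 0.4131
  σ(I1,I4) = 0.46 × 1.52 × 1.48 = 1.0348
  σ(I2,I3) = 0.43 × 0.77 × 1.51 = 0.5000
  σ(I2,I4) = 0.38 × 0.77 × 1.48 = 0.4330
  σ(I3,I4) = 0.38 × 1.51 × 1.48 = 0.8492
σ²_T = Σσ²ᵢ + 2·Σσ_ij = 7.3738 + 2 × 3.5929 = 14.5596
α = (4/3)·(1 − 7.3738/14.5596) = 0.658

Cronbach's alpha = 0.658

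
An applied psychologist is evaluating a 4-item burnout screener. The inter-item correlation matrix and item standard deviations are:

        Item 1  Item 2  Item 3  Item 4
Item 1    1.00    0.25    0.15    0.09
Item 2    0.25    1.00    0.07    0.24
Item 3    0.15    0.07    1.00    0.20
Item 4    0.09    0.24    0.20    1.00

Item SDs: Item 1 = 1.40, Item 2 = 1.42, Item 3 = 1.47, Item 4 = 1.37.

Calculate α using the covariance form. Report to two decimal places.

α = 0.44

Σσ²ᵢ = 1.40² + 1.42² + 1.47² + 1.37² = 8.0142
Covariances σ_ij = r_ij · s_i · s_j:
  σ(Item 1,Item 2) = 0.25 × 1.40 × 1.42 = 0.4970
  σ(Item 1,Item 3) = 0.15 × 1.40 × 1.47 = 0.3087
  σ(Item 1,Item 4) = 0.09 × 1.40 × 1.37 = 0.1726
  σ(Item 2,Item 3) = 0.07 × 1.42 × 1.47 = 0.1461
  σ(Item 2,Item 4) = 0.24 × 1.42 × 1.37 = 0.4669
  σ(Item 3,Item 4) = 0.20 × 1.47 × 1.37 = 0.4028
σ²_T = Σσ²ᵢ + 2·Σσ_ij = 8.0142 + 2 × 1.9941 = 12.0024
α = (4/3)·(1 − 8.0142/12.0024) = 0.44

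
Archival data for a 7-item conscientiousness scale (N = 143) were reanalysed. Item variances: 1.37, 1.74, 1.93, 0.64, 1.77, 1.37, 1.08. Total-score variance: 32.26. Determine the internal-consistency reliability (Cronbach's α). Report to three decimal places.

α = 0.809

sum of item variances = 1.37 + 1.74 + 1.93 + 0.64 + 1.77 + 1.37 + 1.08 = 9.90
α = (k/(k−1))·(1 − sum of item variances/total variance) = (7/6)·(1 − 9.90/32.26) = 0.809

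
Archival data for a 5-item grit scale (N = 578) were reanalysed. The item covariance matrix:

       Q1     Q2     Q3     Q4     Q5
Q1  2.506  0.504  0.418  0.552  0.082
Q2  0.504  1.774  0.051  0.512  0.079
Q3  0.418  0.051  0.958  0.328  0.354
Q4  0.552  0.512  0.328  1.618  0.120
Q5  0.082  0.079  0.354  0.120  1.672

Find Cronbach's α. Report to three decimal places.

Cronbach's α = 0.516

sum of item variances = 2.506 + 1.774 + 0.958 + 1.618 + 1.672 = 8.528
Sum of the distinct covariances = 3.000
Var(T) = 8.528 + 2 × 3.000 = 14.528
α = (k/(k−1))·(1 − sum of item variances/Var(T)) = (5/4)·(1 − 8.528/14.528) = 0.516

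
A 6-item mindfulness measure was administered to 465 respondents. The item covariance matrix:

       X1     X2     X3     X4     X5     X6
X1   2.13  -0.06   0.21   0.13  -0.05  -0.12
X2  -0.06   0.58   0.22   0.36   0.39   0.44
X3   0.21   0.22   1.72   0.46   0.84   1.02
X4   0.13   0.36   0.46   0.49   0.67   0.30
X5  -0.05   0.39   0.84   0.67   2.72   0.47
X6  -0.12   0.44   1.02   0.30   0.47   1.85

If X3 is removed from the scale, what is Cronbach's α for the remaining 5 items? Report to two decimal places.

Remaining items: X1, X2, X4, X5, X6 (k = 5).
Σσᵢ² = 2.13 + 0.58 + 0.49 + 2.72 + 1.85 = 7.77
σ²_T = 7.77 + 2 × 2.53 = 12.83
α (item deleted) = (5/4)·(1 − 7.77/12.83) = 0.49

Cronbach's α = 0.49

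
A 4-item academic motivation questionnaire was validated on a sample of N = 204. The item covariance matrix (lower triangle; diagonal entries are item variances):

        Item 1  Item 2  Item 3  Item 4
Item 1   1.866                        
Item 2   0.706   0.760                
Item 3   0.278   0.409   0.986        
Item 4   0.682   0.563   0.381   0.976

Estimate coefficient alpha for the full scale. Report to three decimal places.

α = 0.758

sum of item variances = 1.866 + 0.760 + 0.986 + 0.976 = 4.588
Sum of off-diagonal covariances = 3.019
σ²_total = 4.588 + 2 × 3.019 = 10.626
α = (k/(k−1))·(1 − sum of item variances/σ²_total) = (4/3)·(1 − 4.588/10.626) = 0.758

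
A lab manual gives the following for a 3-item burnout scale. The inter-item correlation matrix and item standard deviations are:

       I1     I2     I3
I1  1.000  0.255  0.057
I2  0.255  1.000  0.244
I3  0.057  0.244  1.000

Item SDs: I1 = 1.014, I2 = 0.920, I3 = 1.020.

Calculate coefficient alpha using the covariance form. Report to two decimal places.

coefficient alpha = 0.40

Σσ²ᵢ = 1.014² + 0.920² + 1.020² = 2.9150
Covariances σ_ij = r_ij · s_i · s_j:
  σ(I1,I2) = 0.255 × 1.014 × 0.920 = 0.2379
  σ(I1,I3) = 0.057 × 1.014 × 1.020 = 0.0590
  σ(I2,I3) = 0.244 × 0.920 × 1.020 = 0.2290
σ²_T = Σσ²ᵢ + 2·Σσ_ij = 2.9150 + 2 × 0.5259 = 3.9668
α = (3/2)·(1 − 2.9150/3.9668) = 0.40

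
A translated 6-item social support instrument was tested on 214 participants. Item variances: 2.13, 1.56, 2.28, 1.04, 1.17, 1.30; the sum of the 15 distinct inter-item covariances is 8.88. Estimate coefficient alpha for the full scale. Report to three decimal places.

Σσ²ᵢ = 2.13 + 1.56 + 2.28 + 1.04 + 1.17 + 1.30 = 9.48
Sum of distinct covariances = 8.88
σ²_T = Σσ²ᵢ + 2·Σcov = 9.48 + 2 × 8.88 = 27.24
α = (6/5)·(1 − 9.48/27.24) = 0.782

α = 0.782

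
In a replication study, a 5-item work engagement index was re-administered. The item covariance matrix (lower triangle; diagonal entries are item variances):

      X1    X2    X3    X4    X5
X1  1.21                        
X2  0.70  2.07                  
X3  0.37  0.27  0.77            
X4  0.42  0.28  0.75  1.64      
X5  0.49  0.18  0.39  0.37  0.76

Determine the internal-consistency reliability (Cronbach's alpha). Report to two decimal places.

sum of item variances = 1.21 + 2.07 + 0.77 + 1.64 + 0.76 = 6.45
Sum of off-diagonal covariances = 4.22
Var(T) = 6.45 + 2 × 4.22 = 14.89
α = (k/(k−1))·(1 − sum of item variances/Var(T)) = (5/4)·(1 − 6.45/14.89) = 0.71

α = 0.71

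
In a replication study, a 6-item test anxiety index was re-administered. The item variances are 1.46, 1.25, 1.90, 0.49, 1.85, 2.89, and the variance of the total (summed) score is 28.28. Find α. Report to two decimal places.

α = 0.78

ΣVar(i) = 1.46 + 1.25 + 1.90 + 0.49 + 1.85 + 2.89 = 9.84
α = (k/(k−1))·(1 − ΣVar(i)/σ²_T) = (6/5)·(1 − 9.84/28.28) = 0.78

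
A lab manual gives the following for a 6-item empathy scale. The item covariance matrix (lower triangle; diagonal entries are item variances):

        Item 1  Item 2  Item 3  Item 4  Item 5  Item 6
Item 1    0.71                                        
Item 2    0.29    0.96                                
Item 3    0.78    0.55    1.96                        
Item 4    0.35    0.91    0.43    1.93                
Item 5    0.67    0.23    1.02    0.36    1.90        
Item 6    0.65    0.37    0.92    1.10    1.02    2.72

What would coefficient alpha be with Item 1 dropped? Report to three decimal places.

Remaining items: Item 2, Item 3, Item 4, Item 5, Item 6 (k = 5).
Σσ²ᵢ = 0.96 + 1.96 + 1.93 + 1.90 + 2.72 = 9.47
σ²_T = 9.47 + 2 × 6.91 = 23.29
α (item deleted) = (5/4)·(1 − 9.47/23.29) = 0.742

coefficient alpha = 0.742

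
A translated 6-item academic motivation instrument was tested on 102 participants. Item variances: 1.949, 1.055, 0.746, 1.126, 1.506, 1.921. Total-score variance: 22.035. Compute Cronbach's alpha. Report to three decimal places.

ΣVar(i) = 1.949 + 1.055 + 0.746 + 1.126 + 1.506 + 1.921 = 8.303
α = (k/(k−1))·(1 − ΣVar(i)/Var(T)) = (6/5)·(1 − 8.303/22.035) = 0.748

α = 0.748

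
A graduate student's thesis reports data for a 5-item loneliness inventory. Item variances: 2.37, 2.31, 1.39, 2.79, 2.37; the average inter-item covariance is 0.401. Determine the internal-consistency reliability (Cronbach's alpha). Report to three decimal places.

sum of item variances = 2.37 + 2.31 + 1.39 + 2.79 + 2.37 = 11.23
Sum of the 10 distinct covariances = 10 × 0.401 = 4.010
Var(T) = sum of item variances + 2·Σcov = 11.23 + 2 × 4.010 = 19.250
α = (5/4)·(1 − 11.23/19.250) = 0.521

α = 0.521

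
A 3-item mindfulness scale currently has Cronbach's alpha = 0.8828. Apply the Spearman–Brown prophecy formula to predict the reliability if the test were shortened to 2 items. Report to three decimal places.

Length factor m = 2/3 = 0.6667
α' = m·α / (1 − (1−m)·α)
   = 2/3 × 0.8828 / (1 − (1 − 2/3) × 0.8828)
   = 0.5885 / 0.7057 = 0.834

predicted reliability = 0.834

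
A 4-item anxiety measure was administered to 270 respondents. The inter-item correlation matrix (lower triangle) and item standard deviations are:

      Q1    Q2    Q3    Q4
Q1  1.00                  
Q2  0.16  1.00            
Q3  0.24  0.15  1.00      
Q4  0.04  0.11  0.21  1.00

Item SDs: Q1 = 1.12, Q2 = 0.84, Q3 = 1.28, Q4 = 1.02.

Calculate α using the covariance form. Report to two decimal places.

Σσ²ᵢ = 1.12² + 0.84² + 1.28² + 1.02² = 4.6388
Covariances σ_ij = r_ij · s_i · s_j:
  σ(Q1,Q2) = 0.16 × 1.12 × 0.84 = 0.1505
  σ(Q1,Q3) = 0.24 × 1.12 × 1.28 = 0.3441
  σ(Q1,Q4) = 0.04 × 1.12 × 1.02 = 0.0457
  σ(Q2,Q3) = 0.15 × 0.84 × 1.28 = 0.1613
  σ(Q2,Q4) = 0.11 × 0.84 × 1.02 = 0.0942
  σ(Q3,Q4) = 0.21 × 1.28 × 1.02 = 0.2742
σ²_T = Σσ²ᵢ + 2·Σσ_ij = 4.6388 + 2 × 1.0700 = 6.7788
α = (4/3)·(1 − 4.6388/6.7788) = 0.42

α = 0.42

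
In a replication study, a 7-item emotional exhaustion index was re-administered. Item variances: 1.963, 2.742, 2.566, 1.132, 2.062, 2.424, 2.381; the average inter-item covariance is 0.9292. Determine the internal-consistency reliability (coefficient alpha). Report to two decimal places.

α = 0.84

ΣVar(i) = 1.963 + 2.742 + 2.566 + 1.132 + 2.062 + 2.424 + 2.381 = 15.270
Sum of the 21 distinct covariances = 21 × 0.9292 = 19.5132
σ²_total = ΣVar(i) + 2·Σcov = 15.270 + 2 × 19.5132 = 54.2964
α = (7/6)·(1 − 15.270/54.2964) = 0.84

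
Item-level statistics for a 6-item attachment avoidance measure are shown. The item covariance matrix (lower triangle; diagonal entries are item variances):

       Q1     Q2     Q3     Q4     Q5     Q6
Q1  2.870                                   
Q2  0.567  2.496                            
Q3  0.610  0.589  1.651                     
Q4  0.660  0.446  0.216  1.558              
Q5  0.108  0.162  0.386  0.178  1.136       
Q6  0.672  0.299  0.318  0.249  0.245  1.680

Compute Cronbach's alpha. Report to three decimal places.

α = 0.600

sum of item variances = 2.870 + 2.496 + 1.651 + 1.558 + 1.136 + 1.680 = 11.391
Sum of the distinct covariances = 5.705
σ²_T = 11.391 + 2 × 5.705 = 22.801
α = (k/(k−1))·(1 − sum of item variances/σ²_T) = (6/5)·(1 − 11.391/22.801) = 0.600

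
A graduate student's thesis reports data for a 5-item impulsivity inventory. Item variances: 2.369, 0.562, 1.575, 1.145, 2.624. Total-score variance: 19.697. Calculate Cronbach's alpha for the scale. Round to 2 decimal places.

sum of item variances = 2.369 + 0.562 + 1.575 + 1.145 + 2.624 = 8.275
α = (k/(k−1))·(1 − sum of item variances/σ²_total) = (5/4)·(1 − 8.275/19.697) = 0.72

α = 0.72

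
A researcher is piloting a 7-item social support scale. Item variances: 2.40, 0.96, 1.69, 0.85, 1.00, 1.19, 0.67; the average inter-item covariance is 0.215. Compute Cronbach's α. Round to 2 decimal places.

Cronbach's α = 0.59

ΣVar(i) = 2.40 + 0.96 + 1.69 + 0.85 + 1.00 + 1.19 + 0.67 = 8.76
Sum of the 21 distinct covariances = 21 × 0.215 = 4.515
total variance = ΣVar(i) + 2·Σcov = 8.76 + 2 × 4.515 = 17.790
α = (7/6)·(1 − 8.76/17.790) = 0.59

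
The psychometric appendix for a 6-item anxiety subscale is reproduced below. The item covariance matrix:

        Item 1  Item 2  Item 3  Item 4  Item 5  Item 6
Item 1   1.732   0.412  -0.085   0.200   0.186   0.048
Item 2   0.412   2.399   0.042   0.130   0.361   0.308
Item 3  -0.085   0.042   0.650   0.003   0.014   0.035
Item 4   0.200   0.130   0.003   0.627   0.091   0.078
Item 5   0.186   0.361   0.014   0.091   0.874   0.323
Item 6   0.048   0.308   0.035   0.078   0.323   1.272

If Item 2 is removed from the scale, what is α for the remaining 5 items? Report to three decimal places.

Remaining items: Item 1, Item 3, Item 4, Item 5, Item 6 (k = 5).
ΣVar(i) = 1.732 + 0.650 + 0.627 + 0.874 + 1.272 = 5.155
Var(T) = 5.155 + 2 × 0.893 = 6.941
α (item deleted) = (5/4)·(1 − 5.155/6.941) = 0.322

α = 0.322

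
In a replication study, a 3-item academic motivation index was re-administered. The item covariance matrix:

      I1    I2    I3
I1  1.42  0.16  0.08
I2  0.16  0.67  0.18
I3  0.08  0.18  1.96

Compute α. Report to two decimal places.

ΣVar(i) = 1.42 + 0.67 + 1.96 = 4.05
Sum of the distinct covariances = 0.42
σ²_total = 4.05 + 2 × 0.42 = 4.89
α = (k/(k−1))·(1 − ΣVar(i)/σ²_total) = (3/2)·(1 − 4.05/4.89) = 0.26

α = 0.26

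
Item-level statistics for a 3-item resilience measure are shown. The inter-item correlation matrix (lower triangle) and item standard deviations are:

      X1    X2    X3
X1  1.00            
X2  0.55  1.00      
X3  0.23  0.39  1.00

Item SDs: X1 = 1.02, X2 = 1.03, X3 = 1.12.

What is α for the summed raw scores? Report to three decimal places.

Σσ²ᵢ = 1.02² + 1.03² + 1.12² = 3.3557
Covariances σ_ij = r_ij · s_i · s_j:
  σ(X1,X2) = 0.55 × 1.02 × 1.03 = 0.5778
  σ(X1,X3) = 0.23 × 1.02 × 1.12 = 0.2628
  σ(X2,X3) = 0.39 × 1.03 × 1.12 = 0.4499
σ²_T = Σσ²ᵢ + 2·Σσ_ij = 3.3557 + 2 × 1.2905 = 5.9367
α = (3/2)·(1 − 3.3557/5.9367) = 0.652

α = 0.652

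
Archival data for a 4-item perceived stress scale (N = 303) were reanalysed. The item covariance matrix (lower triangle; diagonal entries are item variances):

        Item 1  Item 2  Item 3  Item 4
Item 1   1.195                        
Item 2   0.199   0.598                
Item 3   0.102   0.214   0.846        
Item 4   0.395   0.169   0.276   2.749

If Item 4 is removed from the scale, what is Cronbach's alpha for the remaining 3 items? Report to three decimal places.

Remaining items: Item 1, Item 2, Item 3 (k = 3).
Σσᵢ² = 1.195 + 0.598 + 0.846 = 2.639
Var(T) = 2.639 + 2 × 0.515 = 3.669
α (item deleted) = (3/2)·(1 − 2.639/3.669) = 0.421

α = 0.421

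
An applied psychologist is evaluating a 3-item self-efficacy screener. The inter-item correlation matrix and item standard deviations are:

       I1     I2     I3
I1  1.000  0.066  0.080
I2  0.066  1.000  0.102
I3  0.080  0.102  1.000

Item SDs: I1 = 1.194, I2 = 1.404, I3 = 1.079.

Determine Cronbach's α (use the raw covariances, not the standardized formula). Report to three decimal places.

Σσ²ᵢ = 1.194² + 1.404² + 1.079² = 4.5611
Covariances σ_ij = r_ij · s_i · s_j:
  σ(I1,I2) = 0.066 × 1.194 × 1.404 = 0.1106
  σ(I1,I3) = 0.080 × 1.194 × 1.079 = 0.1031
  σ(I2,I3) = 0.102 × 1.404 × 1.079 = 0.1545
σ²_T = Σσ²ᵢ + 2·Σσ_ij = 4.5611 + 2 × 0.3682 = 5.2975
α = (3/2)·(1 − 4.5611/5.2975) = 0.209

Cronbach's α = 0.209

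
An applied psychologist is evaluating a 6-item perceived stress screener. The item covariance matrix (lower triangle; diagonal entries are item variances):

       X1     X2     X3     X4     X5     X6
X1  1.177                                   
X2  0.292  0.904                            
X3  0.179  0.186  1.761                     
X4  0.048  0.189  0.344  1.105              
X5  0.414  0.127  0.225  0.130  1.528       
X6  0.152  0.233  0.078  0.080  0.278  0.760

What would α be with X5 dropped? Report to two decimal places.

Remaining items: X1, X2, X3, X4, X6 (k = 5).
Σσ²ᵢ = 1.177 + 0.904 + 1.761 + 1.105 + 0.760 = 5.707
total variance = 5.707 + 2 × 1.781 = 9.269
α (item deleted) = (5/4)·(1 − 5.707/9.269) = 0.48

α = 0.48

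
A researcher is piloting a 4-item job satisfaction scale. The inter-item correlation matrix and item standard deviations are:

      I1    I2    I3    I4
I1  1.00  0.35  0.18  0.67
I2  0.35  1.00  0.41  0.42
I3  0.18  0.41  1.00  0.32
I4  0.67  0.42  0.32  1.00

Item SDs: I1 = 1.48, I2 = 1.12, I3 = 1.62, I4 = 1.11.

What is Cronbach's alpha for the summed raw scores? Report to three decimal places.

Σσ²ᵢ = 1.48² + 1.12² + 1.62² + 1.11² = 7.3013
Covariances σ_ij = r_ij · s_i · s_j:
  σ(I1,I2) = 0.35 × 1.48 × 1.12 = 0.5802
  σ(I1,I3) = 0.18 × 1.48 × 1.62 = 0.4316
  σ(I1,I4) = 0.67 × 1.48 × 1.11 = 1.1007
  σ(I2,I3) = 0.41 × 1.12 × 1.62 = 0.7439
  σ(I2,I4) = 0.42 × 1.12 × 1.11 = 0.5221
  σ(I3,I4) = 0.32 × 1.62 × 1.11 = 0.5754
σ²_T = Σσ²ᵢ + 2·Σσ_ij = 7.3013 + 2 × 3.9539 = 15.2091
α = (4/3)·(1 − 7.3013/15.2091) = 0.693

Cronbach's alpha = 0.693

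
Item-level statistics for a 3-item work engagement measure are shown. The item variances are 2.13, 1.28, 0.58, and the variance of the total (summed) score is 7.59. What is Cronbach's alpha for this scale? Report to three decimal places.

sum of item variances = 2.13 + 1.28 + 0.58 = 3.99
α = (k/(k−1))·(1 − sum of item variances/σ²_total) = (3/2)·(1 − 3.99/7.59) = 0.711

Cronbach's alpha = 0.711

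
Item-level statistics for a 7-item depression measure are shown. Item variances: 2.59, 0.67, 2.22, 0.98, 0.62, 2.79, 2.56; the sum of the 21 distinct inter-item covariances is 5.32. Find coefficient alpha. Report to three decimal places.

ΣVar(i) = 2.59 + 0.67 + 2.22 + 0.98 + 0.62 + 2.79 + 2.56 = 12.43
Sum of distinct covariances = 5.32
σ²_T = ΣVar(i) + 2·Σcov = 12.43 + 2 × 5.32 = 23.07
α = (7/6)·(1 − 12.43/23.07) = 0.538

coefficient alpha = 0.538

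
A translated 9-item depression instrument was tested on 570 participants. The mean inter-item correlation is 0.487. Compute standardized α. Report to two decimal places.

Standardized α = k·r̄ / (1 + (k−1)·r̄) = 9 × 0.487 / (1 + 8 × 0.487)
  = 4.3830 / 4.8960 = 0.90

standardized α = 0.90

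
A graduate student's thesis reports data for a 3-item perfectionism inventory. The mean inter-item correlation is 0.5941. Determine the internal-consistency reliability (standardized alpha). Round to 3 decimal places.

Standardized α = k·r̄ / (1 + (k−1)·r̄) = 3 × 0.5941 / (1 + 2 × 0.5941)
  = 1.7823 / 2.1882 = 0.815

α = 0.815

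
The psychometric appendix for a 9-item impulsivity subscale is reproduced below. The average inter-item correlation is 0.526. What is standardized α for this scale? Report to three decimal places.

α = 0.909

Standardized α = k·r̄ / (1 + (k−1)·r̄) = 9 × 0.526 / (1 + 8 × 0.526)
  = 4.7340 / 5.2080 = 0.909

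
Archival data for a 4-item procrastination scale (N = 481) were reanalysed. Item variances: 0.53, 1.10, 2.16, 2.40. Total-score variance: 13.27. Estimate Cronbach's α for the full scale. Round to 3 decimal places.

Σσᵢ² = 0.53 + 1.10 + 2.16 + 2.40 = 6.19
α = (k/(k−1))·(1 − Σσᵢ²/σ²_total) = (4/3)·(1 − 6.19/13.27) = 0.711

α = 0.711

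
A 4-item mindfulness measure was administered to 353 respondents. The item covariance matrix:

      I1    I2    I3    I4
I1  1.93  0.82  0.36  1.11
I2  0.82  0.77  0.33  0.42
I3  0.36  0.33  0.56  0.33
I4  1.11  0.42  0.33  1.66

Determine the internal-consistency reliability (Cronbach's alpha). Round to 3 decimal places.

α = 0.771

sum of item variances = 1.93 + 0.77 + 0.56 + 1.66 = 4.92
Sum of the distinct covariances = 3.37
σ²_total = 4.92 + 2 × 3.37 = 11.66
α = (k/(k−1))·(1 − sum of item variances/σ²_total) = (4/3)·(1 − 4.92/11.66) = 0.771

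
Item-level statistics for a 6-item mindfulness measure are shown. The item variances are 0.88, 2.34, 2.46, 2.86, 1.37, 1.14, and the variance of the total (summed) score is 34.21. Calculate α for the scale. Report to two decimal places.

Σσᵢ² = 0.88 + 2.34 + 2.46 + 2.86 + 1.37 + 1.14 = 11.05
α = (k/(k−1))·(1 − Σσᵢ²/Var(T)) = (6/5)·(1 − 11.05/34.21) = 0.81

α = 0.81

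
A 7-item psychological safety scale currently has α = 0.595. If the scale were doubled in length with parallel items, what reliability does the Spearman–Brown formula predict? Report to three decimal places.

Length factor m = 2
α' = m·α / (1 + (m−1)·α)
   = 2 × 0.595 / (1 + (2 − 1) × 0.595)
   = 1.1900 / 1.5950 = 0.746

predicted reliability = 0.746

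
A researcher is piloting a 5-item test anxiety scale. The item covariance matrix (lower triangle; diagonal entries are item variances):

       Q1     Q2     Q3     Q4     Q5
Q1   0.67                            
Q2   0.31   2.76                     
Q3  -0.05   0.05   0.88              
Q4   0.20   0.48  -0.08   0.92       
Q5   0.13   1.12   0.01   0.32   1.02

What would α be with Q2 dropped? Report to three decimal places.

Remaining items: Q1, Q3, Q4, Q5 (k = 4).
ΣVar(i) = 0.67 + 0.88 + 0.92 + 1.02 = 3.49
σ²_total = 3.49 + 2 × 0.53 = 4.55
α (item deleted) = (4/3)·(1 − 3.49/4.55) = 0.311

α = 0.311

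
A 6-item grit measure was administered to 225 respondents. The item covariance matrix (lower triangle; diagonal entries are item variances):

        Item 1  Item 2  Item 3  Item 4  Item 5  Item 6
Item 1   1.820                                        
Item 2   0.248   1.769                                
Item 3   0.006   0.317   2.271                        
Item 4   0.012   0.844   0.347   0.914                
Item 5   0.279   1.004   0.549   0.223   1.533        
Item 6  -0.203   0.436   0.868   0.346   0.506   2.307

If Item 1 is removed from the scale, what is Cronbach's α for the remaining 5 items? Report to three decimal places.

Remaining items: Item 2, Item 3, Item 4, Item 5, Item 6 (k = 5).
Σσᵢ² = 1.769 + 2.271 + 0.914 + 1.533 + 2.307 = 8.794
total variance = 8.794 + 2 × 5.440 = 19.674
α (item deleted) = (5/4)·(1 − 8.794/19.674) = 0.691

α = 0.691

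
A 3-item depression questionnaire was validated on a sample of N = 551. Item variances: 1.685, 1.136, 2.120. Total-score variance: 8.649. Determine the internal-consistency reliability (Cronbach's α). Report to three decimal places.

α = 0.643

Σσ²ᵢ = 1.685 + 1.136 + 2.120 = 4.941
α = (k/(k−1))·(1 − Σσ²ᵢ/total variance) = (3/2)·(1 − 4.941/8.649) = 0.643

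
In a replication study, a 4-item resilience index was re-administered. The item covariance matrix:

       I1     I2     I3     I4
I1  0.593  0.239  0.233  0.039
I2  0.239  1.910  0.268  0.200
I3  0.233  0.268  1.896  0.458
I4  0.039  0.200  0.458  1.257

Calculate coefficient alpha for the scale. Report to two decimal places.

coefficient alpha = 0.45

ΣVar(i) = 0.593 + 1.910 + 1.896 + 1.257 = 5.656
Sum of off-diagonal covariances = 1.437
Var(T) = 5.656 + 2 × 1.437 = 8.530
α = (k/(k−1))·(1 − ΣVar(i)/Var(T)) = (4/3)·(1 − 5.656/8.530) = 0.45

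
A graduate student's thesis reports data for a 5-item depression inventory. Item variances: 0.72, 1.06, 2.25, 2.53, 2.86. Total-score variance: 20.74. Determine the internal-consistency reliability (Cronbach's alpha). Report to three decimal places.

Σσ²ᵢ = 0.72 + 1.06 + 2.25 + 2.53 + 2.86 = 9.42
α = (k/(k−1))·(1 − Σσ²ᵢ/σ²_T) = (5/4)·(1 − 9.42/20.74) = 0.682

α = 0.682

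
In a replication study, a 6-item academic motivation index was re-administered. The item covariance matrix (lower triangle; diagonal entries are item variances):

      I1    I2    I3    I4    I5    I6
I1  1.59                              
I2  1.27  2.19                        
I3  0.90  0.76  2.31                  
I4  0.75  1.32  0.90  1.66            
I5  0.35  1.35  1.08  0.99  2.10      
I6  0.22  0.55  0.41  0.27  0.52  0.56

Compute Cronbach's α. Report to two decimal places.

Σσ²ᵢ = 1.59 + 2.19 + 2.31 + 1.66 + 2.10 + 0.56 = 10.41
Σ_{i<j} σ_ij = 11.64
total variance = 10.41 + 2 × 11.64 = 33.69
α = (k/(k−1))·(1 − Σσ²ᵢ/total variance) = (6/5)·(1 − 10.41/33.69) = 0.83

α = 0.83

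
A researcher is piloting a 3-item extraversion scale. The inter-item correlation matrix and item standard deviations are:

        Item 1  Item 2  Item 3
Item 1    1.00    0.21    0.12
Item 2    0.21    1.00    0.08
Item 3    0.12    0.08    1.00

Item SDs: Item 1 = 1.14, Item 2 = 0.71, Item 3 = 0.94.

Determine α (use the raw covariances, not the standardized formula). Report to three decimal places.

α = 0.311

Σσ²ᵢ = 1.14² + 0.71² + 0.94² = 2.6873
Covariances σ_ij = r_ij · s_i · s_j:
  σ(Item 1,Item 2) = 0.21 × 1.14 × 0.71 = 0.1700
  σ(Item 1,Item 3) = 0.12 × 1.14 × 0.94 = 0.1286
  σ(Item 2,Item 3) = 0.08 × 0.71 × 0.94 = 0.0534
σ²_T = Σσ²ᵢ + 2·Σσ_ij = 2.6873 + 2 × 0.3520 = 3.3913
α = (3/2)·(1 − 2.6873/3.3913) = 0.311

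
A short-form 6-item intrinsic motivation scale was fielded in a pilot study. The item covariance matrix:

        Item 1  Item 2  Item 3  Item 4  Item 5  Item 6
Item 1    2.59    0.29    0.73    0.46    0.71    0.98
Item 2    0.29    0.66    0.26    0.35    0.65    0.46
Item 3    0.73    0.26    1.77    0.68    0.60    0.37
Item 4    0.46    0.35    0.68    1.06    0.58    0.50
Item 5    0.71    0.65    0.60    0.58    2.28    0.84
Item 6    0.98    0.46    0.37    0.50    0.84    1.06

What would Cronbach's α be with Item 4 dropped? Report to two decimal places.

Remaining items: Item 1, Item 2, Item 3, Item 5, Item 6 (k = 5).
Σσ²ᵢ = 2.59 + 0.66 + 1.77 + 2.28 + 1.06 = 8.36
total variance = 8.36 + 2 × 5.89 = 20.14
α (item deleted) = (5/4)·(1 − 8.36/20.14) = 0.73

Cronbach's α = 0.73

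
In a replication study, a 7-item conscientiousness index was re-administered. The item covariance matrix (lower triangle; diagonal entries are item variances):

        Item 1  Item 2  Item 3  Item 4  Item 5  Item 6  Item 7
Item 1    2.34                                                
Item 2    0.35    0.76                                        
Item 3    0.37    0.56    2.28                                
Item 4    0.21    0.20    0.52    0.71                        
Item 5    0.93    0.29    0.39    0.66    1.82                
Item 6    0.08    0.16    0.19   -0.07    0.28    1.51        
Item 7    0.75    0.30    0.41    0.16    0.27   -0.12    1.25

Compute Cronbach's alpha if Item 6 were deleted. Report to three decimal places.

Remaining items: Item 1, Item 2, Item 3, Item 4, Item 5, Item 7 (k = 6).
Σσ²ᵢ = 2.34 + 0.76 + 2.28 + 0.71 + 1.82 + 1.25 = 9.16
Var(T) = 9.16 + 2 × 6.37 = 21.90
α (item deleted) = (6/5)·(1 − 9.16/21.90) = 0.698

Cronbach's alpha = 0.698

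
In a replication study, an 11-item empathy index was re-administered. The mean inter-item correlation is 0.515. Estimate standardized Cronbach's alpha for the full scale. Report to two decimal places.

Standardized α = k·r̄ / (1 + (k−1)·r̄) = 11 × 0.515 / (1 + 10 × 0.515)
  = 5.6650 / 6.1500 = 0.92

standardized Cronbach's alpha = 0.92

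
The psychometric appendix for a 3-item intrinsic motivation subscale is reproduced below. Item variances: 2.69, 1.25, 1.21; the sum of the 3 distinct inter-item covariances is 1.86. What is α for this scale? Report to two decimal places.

α = 0.63

Σσ²ᵢ = 2.69 + 1.25 + 1.21 = 5.15
Sum of distinct covariances = 1.86
Var(T) = Σσ²ᵢ + 2·Σcov = 5.15 + 2 × 1.86 = 8.87
α = (3/2)·(1 − 5.15/8.87) = 0.63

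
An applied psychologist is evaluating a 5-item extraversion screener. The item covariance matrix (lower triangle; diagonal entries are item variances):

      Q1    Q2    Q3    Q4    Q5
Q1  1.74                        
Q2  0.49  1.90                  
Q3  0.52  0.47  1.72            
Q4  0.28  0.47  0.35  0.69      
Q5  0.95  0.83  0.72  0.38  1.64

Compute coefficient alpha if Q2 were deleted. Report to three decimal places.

Remaining items: Q1, Q3, Q4, Q5 (k = 4).
Σσᵢ² = 1.74 + 1.72 + 0.69 + 1.64 = 5.79
Var(T) = 5.79 + 2 × 3.20 = 12.19
α (item deleted) = (4/3)·(1 − 5.79/12.19) = 0.700

coefficient alpha = 0.700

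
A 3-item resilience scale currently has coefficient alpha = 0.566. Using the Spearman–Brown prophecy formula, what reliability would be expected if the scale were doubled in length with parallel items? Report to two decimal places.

Length factor m = 2
α' = m·α / (1 + (m−1)·α)
   = 2 × 0.566 / (1 + (2 − 1) × 0.566)
   = 1.1320 / 1.5660 = 0.72

predicted reliability = 0.72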